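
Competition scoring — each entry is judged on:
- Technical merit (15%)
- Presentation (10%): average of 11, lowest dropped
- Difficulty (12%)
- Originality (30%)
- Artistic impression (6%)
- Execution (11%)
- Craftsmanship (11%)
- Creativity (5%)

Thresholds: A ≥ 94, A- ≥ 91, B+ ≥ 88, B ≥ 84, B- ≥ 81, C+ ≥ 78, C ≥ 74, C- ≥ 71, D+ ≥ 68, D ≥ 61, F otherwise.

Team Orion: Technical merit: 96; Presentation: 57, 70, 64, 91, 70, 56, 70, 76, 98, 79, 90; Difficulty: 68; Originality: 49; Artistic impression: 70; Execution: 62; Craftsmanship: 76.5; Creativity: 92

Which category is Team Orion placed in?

D+

Presentation: drop 56 → average of remaining 10 = 765/10 = 76.5
Weighted total:
  Technical merit 96 × 0.15 = 14.4
  Presentation 76.5 × 0.1 = 7.65
  Difficulty 68 × 0.12 = 8.16
  Originality 49 × 0.3 = 14.7
  Artistic impression 70 × 0.06 = 4.2
  Execution 62 × 0.11 = 6.82
  Craftsmanship 76.5 × 0.11 = 8.415
  Creativity 92 × 0.05 = 4.6
Sum = 68.945
68.945 is ≥ 68 and < 71 → D+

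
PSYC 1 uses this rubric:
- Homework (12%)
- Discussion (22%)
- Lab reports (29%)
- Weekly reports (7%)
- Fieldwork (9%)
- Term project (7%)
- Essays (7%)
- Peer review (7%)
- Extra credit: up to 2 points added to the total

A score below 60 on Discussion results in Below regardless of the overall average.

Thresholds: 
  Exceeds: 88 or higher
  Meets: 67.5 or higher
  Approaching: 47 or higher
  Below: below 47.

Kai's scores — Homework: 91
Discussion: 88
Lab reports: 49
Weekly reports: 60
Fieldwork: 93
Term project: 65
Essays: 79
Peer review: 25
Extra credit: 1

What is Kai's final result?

Discussion score 88 ≥ 60: minimum met.
Weighted total:
  Homework 91 × 0.12 = 10.92
  Discussion 88 × 0.22 = 19.36
  Lab reports 49 × 0.29 = 14.21
  Weekly reports 60 × 0.07 = 4.2
  Fieldwork 93 × 0.09 = 8.37
  Term project 65 × 0.07 = 4.55
  Essays 79 × 0.07 = 5.53
  Peer review 25 × 0.07 = 1.75
Sum = 68.89
Extra credit: 68.89 + 1 = 69.89
69.89 is ≥ 67.5 and < 88 → Meets

Meets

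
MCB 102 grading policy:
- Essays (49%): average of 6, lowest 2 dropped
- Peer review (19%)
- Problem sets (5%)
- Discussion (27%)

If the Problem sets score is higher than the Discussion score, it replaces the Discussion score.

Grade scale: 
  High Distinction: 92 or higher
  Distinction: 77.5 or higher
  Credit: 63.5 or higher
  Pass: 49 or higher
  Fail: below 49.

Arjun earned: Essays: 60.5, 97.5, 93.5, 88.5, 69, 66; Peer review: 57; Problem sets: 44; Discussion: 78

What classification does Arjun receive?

Essays: drop 60.5, 66 → average of remaining 4 = 348.5/4 = 87.125
Problem sets (44) ≤ Discussion (78), so Discussion stays at 78.
Weighted total:
  Essays 87.125 × 0.49 = 42.69125
  Peer review 57 × 0.19 = 10.83
  Problem sets 44 × 0.05 = 2.2
  Discussion 78 × 0.27 = 21.06
Sum = 76.78125
76.78125 is ≥ 63.5 and < 77.5 → Credit

Credit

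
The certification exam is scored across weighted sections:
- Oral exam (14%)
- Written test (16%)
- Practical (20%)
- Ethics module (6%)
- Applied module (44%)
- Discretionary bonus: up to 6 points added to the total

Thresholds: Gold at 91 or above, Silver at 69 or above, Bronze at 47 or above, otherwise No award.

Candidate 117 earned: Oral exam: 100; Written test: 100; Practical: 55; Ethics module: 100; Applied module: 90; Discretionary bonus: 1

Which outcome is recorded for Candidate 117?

Weighted total:
  Oral exam 100 × 0.14 = 14
  Written test 100 × 0.16 = 16
  Practical 55 × 0.2 = 11
  Ethics module 100 × 0.06 = 6
  Applied module 90 × 0.44 = 39.6
Sum = 86.6
Discretionary bonus: 86.6 + 1 = 87.6
87.6 is ≥ 69 and < 91 → Silver

Silver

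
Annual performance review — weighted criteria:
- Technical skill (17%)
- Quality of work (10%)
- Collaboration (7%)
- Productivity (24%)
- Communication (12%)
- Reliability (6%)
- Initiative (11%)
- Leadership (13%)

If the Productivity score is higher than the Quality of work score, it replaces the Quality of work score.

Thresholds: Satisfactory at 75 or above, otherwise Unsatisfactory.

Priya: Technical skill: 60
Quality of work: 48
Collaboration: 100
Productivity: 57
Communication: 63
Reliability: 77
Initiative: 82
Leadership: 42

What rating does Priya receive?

Unsatisfactory

Productivity (57) > Quality of work (48), so Quality of work counts as 57.
Weighted total:
  Technical skill 60 × 0.17 = 10.2
  Quality of work 57 × 0.1 = 5.7
  Collaboration 100 × 0.07 = 7
  Productivity 57 × 0.24 = 13.68
  Communication 63 × 0.12 = 7.56
  Reliability 77 × 0.06 = 4.62
  Initiative 82 × 0.11 = 9.02
  Leadership 42 × 0.13 = 5.46
Sum = 63.24
63.24 < 75 → Unsatisfactory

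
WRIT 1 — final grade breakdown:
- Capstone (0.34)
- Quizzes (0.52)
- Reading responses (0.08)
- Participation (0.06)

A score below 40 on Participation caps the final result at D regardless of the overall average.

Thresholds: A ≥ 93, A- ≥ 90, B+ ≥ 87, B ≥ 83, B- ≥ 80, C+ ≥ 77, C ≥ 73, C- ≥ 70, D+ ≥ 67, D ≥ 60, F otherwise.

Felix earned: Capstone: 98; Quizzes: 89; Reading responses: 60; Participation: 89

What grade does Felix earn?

Participation score 89 ≥ 40: minimum met.
Weighted total:
  Capstone 98 × 0.34 = 33.32
  Quizzes 89 × 0.52 = 46.28
  Reading responses 60 × 0.08 = 4.8
  Participation 89 × 0.06 = 5.34
Sum = 89.74
89.74 is ≥ 87 and < 90 → B+

B+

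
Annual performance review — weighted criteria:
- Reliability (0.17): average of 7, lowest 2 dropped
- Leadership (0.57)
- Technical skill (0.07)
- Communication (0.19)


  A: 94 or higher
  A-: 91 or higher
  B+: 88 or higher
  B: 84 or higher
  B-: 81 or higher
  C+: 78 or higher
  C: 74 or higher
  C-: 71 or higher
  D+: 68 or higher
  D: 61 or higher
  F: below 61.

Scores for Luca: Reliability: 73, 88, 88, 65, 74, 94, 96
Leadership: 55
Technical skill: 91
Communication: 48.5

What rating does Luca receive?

Reliability: drop 65, 73 → average of remaining 5 = 440/5 = 88
Weighted total:
  Reliability 88 × 0.17 = 14.96
  Leadership 55 × 0.57 = 31.35
  Technical skill 91 × 0.07 = 6.37
  Communication 48.5 × 0.19 = 9.215
Sum = 61.895
61.895 is ≥ 61 and < 68 → D

D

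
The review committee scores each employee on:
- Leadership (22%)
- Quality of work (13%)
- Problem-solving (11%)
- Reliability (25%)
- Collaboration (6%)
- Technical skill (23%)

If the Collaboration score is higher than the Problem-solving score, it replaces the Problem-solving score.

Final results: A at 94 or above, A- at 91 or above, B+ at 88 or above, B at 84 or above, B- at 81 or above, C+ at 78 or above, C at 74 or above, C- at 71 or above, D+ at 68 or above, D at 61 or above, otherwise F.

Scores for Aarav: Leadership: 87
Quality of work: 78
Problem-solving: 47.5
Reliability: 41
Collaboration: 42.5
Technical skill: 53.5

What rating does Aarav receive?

F

Collaboration (42.5) ≤ Problem-solving (47.5), so Problem-solving stays at 47.5.
Weighted total:
  Leadership 87 × 0.22 = 19.14
  Quality of work 78 × 0.13 = 10.14
  Problem-solving 47.5 × 0.11 = 5.225
  Reliability 41 × 0.25 = 10.25
  Collaboration 42.5 × 0.06 = 2.55
  Technical skill 53.5 × 0.23 = 12.305
Sum = 59.61
59.61 < 61 → F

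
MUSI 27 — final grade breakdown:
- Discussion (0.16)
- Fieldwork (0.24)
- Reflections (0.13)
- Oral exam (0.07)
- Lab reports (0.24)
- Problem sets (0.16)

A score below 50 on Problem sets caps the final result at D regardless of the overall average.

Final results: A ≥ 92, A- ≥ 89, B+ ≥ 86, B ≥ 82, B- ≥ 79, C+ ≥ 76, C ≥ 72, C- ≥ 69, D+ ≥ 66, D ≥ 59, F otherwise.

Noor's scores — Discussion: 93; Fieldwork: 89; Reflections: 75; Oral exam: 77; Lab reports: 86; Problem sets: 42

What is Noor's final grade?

D

Problem sets score 42 < 50: minimum not met.
Weighted total:
  Discussion 93 × 0.16 = 14.88
  Fieldwork 89 × 0.24 = 21.36
  Reflections 75 × 0.13 = 9.75
  Oral exam 77 × 0.07 = 5.39
  Lab reports 86 × 0.24 = 20.64
  Problem sets 42 × 0.16 = 6.72
Sum = 78.74
78.74 would be C+; cap at D applies → D.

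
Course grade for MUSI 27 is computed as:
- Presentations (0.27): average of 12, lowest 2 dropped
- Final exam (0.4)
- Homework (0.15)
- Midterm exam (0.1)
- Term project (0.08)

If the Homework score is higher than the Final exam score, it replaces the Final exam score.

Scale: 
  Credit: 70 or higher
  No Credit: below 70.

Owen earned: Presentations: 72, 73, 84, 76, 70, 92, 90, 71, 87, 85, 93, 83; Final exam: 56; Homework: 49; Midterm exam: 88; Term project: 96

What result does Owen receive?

Presentations: drop 70, 71 → average of remaining 10 = 835/10 = 83.5
Homework (49) ≤ Final exam (56), so Final exam stays at 56.
Weighted total:
  Presentations 83.5 × 0.27 = 22.545
  Final exam 56 × 0.4 = 22.4
  Homework 49 × 0.15 = 7.35
  Midterm exam 88 × 0.1 = 8.8
  Term project 96 × 0.08 = 7.68
Sum = 68.775
68.775 < 70 → No Credit

No Credit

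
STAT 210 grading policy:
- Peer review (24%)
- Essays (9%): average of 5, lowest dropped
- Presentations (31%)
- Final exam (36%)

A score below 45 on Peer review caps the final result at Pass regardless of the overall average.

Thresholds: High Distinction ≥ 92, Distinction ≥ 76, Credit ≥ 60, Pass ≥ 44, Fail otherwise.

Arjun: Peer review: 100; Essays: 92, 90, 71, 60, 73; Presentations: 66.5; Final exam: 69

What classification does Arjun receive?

Distinction

Essays: drop 60 → average of remaining 4 = 326/4 = 81.5
Peer review score 100 ≥ 45: minimum met.
Weighted total:
  Peer review 100 × 0.24 = 24
  Essays 81.5 × 0.09 = 7.335
  Presentations 66.5 × 0.31 = 20.615
  Final exam 69 × 0.36 = 24.84
Sum = 76.79
76.79 is ≥ 76 and < 92 → Distinction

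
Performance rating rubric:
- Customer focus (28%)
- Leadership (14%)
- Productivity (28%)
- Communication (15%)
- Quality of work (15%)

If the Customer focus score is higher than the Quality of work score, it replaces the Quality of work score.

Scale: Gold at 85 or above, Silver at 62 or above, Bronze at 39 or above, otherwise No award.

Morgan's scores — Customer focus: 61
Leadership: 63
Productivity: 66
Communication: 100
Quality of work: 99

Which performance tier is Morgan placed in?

Silver

Customer focus (61) ≤ Quality of work (99), so Quality of work stays at 99.
Weighted total:
  Customer focus 61 × 0.28 = 17.08
  Leadership 63 × 0.14 = 8.82
  Productivity 66 × 0.28 = 18.48
  Communication 100 × 0.15 = 15
  Quality of work 99 × 0.15 = 14.85
Sum = 74.23
74.23 is ≥ 62 and < 85 → Silver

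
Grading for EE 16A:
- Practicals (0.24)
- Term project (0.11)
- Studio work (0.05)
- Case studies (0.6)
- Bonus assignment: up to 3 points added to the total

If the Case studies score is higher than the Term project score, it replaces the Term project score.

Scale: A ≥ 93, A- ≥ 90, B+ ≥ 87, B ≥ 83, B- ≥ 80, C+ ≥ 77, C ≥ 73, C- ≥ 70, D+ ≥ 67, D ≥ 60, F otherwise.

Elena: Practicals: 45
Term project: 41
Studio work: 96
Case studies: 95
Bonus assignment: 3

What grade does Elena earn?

Case studies (95) > Term project (41), so Term project counts as 95.
Weighted total:
  Practicals 45 × 0.24 = 10.8
  Term project 95 × 0.11 = 10.45
  Studio work 96 × 0.05 = 4.8
  Case studies 95 × 0.6 = 57
Sum = 83.05
Bonus assignment: 83.05 + 3 = 86.05
86.05 is ≥ 83 and < 87 → B

B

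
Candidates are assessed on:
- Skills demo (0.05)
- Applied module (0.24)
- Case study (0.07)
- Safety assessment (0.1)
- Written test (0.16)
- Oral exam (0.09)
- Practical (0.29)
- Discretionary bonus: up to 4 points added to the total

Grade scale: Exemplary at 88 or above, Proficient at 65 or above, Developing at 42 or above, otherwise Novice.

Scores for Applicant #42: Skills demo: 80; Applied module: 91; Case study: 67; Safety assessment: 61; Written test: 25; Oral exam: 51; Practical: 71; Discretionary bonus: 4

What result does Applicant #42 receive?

Weighted total:
  Skills demo 80 × 0.05 = 4
  Applied module 91 × 0.24 = 21.84
  Case study 67 × 0.07 = 4.69
  Safety assessment 61 × 0.1 = 6.1
  Written test 25 × 0.16 = 4
  Oral exam 51 × 0.09 = 4.59
  Practical 71 × 0.29 = 20.59
Sum = 65.81
Discretionary bonus: 65.81 + 4 = 69.81
69.81 is ≥ 65 and < 88 → Proficient

Proficient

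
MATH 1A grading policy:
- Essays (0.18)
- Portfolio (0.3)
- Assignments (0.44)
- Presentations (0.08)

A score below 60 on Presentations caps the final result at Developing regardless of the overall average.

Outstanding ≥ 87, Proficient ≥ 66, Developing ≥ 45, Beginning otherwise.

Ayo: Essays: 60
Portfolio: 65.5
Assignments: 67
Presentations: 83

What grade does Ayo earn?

Presentations score 83 ≥ 60: minimum met.
Weighted total:
  Essays 60 × 0.18 = 10.8
  Portfolio 65.5 × 0.3 = 19.65
  Assignments 67 × 0.44 = 29.48
  Presentations 83 × 0.08 = 6.64
Sum = 66.57
66.57 is ≥ 66 and < 87 → Proficient

Proficient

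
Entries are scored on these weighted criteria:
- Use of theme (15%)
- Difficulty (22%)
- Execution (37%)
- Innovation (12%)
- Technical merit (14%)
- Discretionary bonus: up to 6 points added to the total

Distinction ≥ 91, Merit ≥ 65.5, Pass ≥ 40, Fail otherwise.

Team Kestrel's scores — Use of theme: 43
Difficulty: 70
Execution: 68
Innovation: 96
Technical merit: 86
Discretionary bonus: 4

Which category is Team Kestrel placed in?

Merit

Weighted total:
  Use of theme 43 × 0.15 = 6.45
  Difficulty 70 × 0.22 = 15.4
  Execution 68 × 0.37 = 25.16
  Innovation 96 × 0.12 = 11.52
  Technical merit 86 × 0.14 = 12.04
Sum = 70.57
Discretionary bonus: 70.57 + 4 = 74.57
74.57 is ≥ 65.5 and < 91 → Merit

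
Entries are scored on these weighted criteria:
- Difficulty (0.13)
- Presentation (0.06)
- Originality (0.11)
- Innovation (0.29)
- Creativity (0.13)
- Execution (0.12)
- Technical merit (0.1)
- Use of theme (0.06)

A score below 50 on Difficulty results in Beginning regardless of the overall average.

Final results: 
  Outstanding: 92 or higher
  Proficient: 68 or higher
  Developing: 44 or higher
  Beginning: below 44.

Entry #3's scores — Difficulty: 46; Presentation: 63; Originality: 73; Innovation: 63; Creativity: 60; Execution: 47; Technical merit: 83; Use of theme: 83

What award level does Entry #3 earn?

Difficulty score 46 < 50: minimum not met.
Weighted total:
  Difficulty 46 × 0.13 = 5.98
  Presentation 63 × 0.06 = 3.78
  Originality 73 × 0.11 = 8.03
  Innovation 63 × 0.29 = 18.27
  Creativity 60 × 0.13 = 7.8
  Execution 47 × 0.12 = 5.64
  Technical merit 83 × 0.1 = 8.3
  Use of theme 83 × 0.06 = 4.98
Sum = 62.78
Because the Difficulty minimum was not met, the result is Beginning.

Beginning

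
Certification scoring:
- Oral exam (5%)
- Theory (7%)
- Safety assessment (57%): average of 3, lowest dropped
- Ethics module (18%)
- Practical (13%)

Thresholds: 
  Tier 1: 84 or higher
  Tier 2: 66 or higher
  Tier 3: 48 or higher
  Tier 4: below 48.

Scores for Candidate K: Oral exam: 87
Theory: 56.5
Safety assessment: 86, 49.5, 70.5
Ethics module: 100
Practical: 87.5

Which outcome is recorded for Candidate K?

Safety assessment: drop 49.5 → average of remaining 2 = 156.5/2 = 78.25
Weighted total:
  Oral exam 87 × 0.05 = 4.35
  Theory 56.5 × 0.07 = 3.955
  Safety assessment 78.25 × 0.57 = 44.6025
  Ethics module 100 × 0.18 = 18
  Practical 87.5 × 0.13 = 11.375
Sum = 82.2825
82.2825 is ≥ 66 and < 84 → Tier 2

Tier 2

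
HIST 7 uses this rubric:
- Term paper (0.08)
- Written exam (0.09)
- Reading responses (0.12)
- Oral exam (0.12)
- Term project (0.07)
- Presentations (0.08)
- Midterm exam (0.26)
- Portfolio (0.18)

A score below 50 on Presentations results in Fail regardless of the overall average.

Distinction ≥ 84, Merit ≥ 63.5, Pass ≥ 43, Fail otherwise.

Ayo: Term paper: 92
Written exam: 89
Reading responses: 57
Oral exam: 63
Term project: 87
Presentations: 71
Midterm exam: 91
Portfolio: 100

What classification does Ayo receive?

Merit

Presentations score 71 ≥ 50: minimum met.
Weighted total:
  Term paper 92 × 0.08 = 7.36
  Written exam 89 × 0.09 = 8.01
  Reading responses 57 × 0.12 = 6.84
  Oral exam 63 × 0.12 = 7.56
  Term project 87 × 0.07 = 6.09
  Presentations 71 × 0.08 = 5.68
  Midterm exam 91 × 0.26 = 23.66
  Portfolio 100 × 0.18 = 18
Sum = 83.2
83.2 is ≥ 63.5 and < 84 → Merit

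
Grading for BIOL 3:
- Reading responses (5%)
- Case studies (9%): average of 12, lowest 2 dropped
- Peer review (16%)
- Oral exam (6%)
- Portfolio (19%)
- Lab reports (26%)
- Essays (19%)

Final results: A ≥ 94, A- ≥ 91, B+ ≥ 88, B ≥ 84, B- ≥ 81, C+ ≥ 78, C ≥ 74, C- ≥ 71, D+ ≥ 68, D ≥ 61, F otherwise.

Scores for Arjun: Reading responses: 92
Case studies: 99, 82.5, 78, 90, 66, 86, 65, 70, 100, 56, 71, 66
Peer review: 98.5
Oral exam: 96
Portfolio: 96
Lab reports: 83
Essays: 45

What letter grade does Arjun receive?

B-

Case studies: drop 56, 65 → average of remaining 10 = 808.5/10 = 80.85
Weighted total:
  Reading responses 92 × 0.05 = 4.6
  Case studies 80.85 × 0.09 = 7.2765
  Peer review 98.5 × 0.16 = 15.76
  Oral exam 96 × 0.06 = 5.76
  Portfolio 96 × 0.19 = 18.24
  Lab reports 83 × 0.26 = 21.58
  Essays 45 × 0.19 = 8.55
Sum = 81.7665
81.7665 is ≥ 81 and < 84 → B-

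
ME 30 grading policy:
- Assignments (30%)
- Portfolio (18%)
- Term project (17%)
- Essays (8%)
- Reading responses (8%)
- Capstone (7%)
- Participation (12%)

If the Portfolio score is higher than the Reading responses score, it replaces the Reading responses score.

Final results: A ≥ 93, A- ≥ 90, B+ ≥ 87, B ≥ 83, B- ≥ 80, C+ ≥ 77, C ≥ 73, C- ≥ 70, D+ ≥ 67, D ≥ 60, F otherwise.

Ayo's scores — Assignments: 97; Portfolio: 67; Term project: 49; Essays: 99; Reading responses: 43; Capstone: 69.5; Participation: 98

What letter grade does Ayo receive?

C+

Portfolio (67) > Reading responses (43), so Reading responses counts as 67.
Weighted total:
  Assignments 97 × 0.3 = 29.1
  Portfolio 67 × 0.18 = 12.06
  Term project 49 × 0.17 = 8.33
  Essays 99 × 0.08 = 7.92
  Reading responses 67 × 0.08 = 5.36
  Capstone 69.5 × 0.07 = 4.865
  Participation 98 × 0.12 = 11.76
Sum = 79.395
79.395 is ≥ 77 and < 80 → C+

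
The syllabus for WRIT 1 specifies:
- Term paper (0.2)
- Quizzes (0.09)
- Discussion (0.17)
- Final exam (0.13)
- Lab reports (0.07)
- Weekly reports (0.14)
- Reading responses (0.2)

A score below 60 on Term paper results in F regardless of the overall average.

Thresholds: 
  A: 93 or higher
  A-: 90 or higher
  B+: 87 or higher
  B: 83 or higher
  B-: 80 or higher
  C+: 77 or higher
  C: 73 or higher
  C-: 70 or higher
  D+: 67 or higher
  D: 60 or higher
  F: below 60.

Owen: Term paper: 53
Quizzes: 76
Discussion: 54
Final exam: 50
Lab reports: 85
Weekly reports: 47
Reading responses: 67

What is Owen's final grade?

Term paper score 53 < 60: minimum not met.
Weighted total:
  Term paper 53 × 0.2 = 10.6
  Quizzes 76 × 0.09 = 6.84
  Discussion 54 × 0.17 = 9.18
  Final exam 50 × 0.13 = 6.5
  Lab reports 85 × 0.07 = 5.95
  Weekly reports 47 × 0.14 = 6.58
  Reading responses 67 × 0.2 = 13.4
Sum = 59.05
Because the Term paper minimum was not met, the result is F.

F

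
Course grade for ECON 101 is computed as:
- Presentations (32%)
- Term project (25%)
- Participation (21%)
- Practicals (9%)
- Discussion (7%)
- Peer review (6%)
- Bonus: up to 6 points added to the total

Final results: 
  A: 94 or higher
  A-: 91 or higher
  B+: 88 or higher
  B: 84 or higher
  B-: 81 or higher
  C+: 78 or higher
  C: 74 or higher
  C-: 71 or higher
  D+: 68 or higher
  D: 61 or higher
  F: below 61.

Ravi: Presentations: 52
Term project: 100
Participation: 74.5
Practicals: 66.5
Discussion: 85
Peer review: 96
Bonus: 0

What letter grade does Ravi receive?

Weighted total:
  Presentations 52 × 0.32 = 16.64
  Term project 100 × 0.25 = 25
  Participation 74.5 × 0.21 = 15.645
  Practicals 66.5 × 0.09 = 5.985
  Discussion 85 × 0.07 = 5.95
  Peer review 96 × 0.06 = 5.76
Sum = 74.98
Bonus: 74.98 + 0 = 74.98
74.98 is ≥ 74 and < 78 → C

C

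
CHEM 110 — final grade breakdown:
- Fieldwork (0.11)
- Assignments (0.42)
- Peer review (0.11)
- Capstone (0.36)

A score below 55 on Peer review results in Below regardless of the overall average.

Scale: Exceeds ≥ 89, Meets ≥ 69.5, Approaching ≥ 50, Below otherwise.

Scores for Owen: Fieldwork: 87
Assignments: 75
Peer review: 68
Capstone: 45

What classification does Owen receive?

Approaching

Peer review score 68 ≥ 55: minimum met.
Weighted total:
  Fieldwork 87 × 0.11 = 9.57
  Assignments 75 × 0.42 = 31.5
  Peer review 68 × 0.11 = 7.48
  Capstone 45 × 0.36 = 16.2
Sum = 64.75
64.75 is ≥ 50 and < 69.5 → Approaching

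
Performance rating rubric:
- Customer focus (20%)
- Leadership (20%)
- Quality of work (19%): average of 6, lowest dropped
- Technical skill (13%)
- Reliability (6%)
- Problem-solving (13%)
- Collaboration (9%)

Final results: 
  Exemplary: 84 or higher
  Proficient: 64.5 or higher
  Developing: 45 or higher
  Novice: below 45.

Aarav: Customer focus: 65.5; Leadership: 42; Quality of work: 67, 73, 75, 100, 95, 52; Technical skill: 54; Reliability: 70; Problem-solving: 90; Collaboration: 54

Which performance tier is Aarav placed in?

Proficient

Quality of work: drop 52 → average of remaining 5 = 410/5 = 82
Weighted total:
  Customer focus 65.5 × 0.2 = 13.1
  Leadership 42 × 0.2 = 8.4
  Quality of work 82 × 0.19 = 15.58
  Technical skill 54 × 0.13 = 7.02
  Reliability 70 × 0.06 = 4.2
  Problem-solving 90 × 0.13 = 11.7
  Collaboration 54 × 0.09 = 4.86
Sum = 64.86
64.86 is ≥ 64.5 and < 84 → Proficient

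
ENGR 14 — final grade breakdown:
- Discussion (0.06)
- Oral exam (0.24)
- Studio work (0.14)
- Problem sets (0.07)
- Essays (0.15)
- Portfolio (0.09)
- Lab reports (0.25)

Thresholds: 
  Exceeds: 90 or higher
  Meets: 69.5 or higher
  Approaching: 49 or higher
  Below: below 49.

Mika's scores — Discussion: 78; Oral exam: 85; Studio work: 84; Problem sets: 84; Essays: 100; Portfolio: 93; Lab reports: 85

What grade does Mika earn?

Weighted total:
  Discussion 78 × 0.06 = 4.68
  Oral exam 85 × 0.24 = 20.4
  Studio work 84 × 0.14 = 11.76
  Problem sets 84 × 0.07 = 5.88
  Essays 100 × 0.15 = 15
  Portfolio 93 × 0.09 = 8.37
  Lab reports 85 × 0.25 = 21.25
Sum = 87.34
87.34 is ≥ 69.5 and < 90 → Meets

Meets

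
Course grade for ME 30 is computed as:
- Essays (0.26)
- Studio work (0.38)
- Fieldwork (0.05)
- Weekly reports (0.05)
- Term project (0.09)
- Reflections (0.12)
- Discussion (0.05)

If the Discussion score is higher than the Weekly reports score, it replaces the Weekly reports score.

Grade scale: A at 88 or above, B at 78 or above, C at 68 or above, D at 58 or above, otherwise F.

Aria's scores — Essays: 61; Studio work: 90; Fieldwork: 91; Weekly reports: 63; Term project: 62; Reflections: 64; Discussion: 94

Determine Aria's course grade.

C

Discussion (94) > Weekly reports (63), so Weekly reports counts as 94.
Weighted total:
  Essays 61 × 0.26 = 15.86
  Studio work 90 × 0.38 = 34.2
  Fieldwork 91 × 0.05 = 4.55
  Weekly reports 94 × 0.05 = 4.7
  Term project 62 × 0.09 = 5.58
  Reflections 64 × 0.12 = 7.68
  Discussion 94 × 0.05 = 4.7
Sum = 77.27
77.27 is ≥ 68 and < 78 → C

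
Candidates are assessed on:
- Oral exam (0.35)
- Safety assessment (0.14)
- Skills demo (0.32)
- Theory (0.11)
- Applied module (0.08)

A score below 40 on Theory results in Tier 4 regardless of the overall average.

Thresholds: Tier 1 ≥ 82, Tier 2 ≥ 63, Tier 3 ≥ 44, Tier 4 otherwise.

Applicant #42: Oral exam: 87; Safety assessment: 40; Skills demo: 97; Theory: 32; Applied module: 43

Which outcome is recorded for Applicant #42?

Tier 4

Theory score 32 < 40: minimum not met.
Weighted total:
  Oral exam 87 × 0.35 = 30.45
  Safety assessment 40 × 0.14 = 5.6
  Skills demo 97 × 0.32 = 31.04
  Theory 32 × 0.11 = 3.52
  Applied module 43 × 0.08 = 3.44
Sum = 74.05
Because the Theory minimum was not met, the result is Tier 4.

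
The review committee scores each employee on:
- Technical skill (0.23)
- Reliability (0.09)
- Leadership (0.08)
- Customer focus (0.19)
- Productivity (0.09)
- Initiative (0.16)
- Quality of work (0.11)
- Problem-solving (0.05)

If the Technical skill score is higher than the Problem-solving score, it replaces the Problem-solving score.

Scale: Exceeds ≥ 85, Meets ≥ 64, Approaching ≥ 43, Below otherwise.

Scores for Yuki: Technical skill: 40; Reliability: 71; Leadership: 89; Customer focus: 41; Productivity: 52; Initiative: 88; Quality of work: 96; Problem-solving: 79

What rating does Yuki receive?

Approaching

Technical skill (40) ≤ Problem-solving (79), so Problem-solving stays at 79.
Weighted total:
  Technical skill 40 × 0.23 = 9.2
  Reliability 71 × 0.09 = 6.39
  Leadership 89 × 0.08 = 7.12
  Customer focus 41 × 0.19 = 7.79
  Productivity 52 × 0.09 = 4.68
  Initiative 88 × 0.16 = 14.08
  Quality of work 96 × 0.11 = 10.56
  Problem-solving 79 × 0.05 = 3.95
Sum = 63.77
63.77 is ≥ 43 and < 64 → Approaching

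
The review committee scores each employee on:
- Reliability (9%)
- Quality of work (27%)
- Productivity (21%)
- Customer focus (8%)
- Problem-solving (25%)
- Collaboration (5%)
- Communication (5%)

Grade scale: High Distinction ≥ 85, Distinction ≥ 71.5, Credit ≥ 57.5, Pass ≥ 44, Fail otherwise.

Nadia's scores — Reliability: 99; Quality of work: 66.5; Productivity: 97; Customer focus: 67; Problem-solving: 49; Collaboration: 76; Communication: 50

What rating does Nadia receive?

Credit

Weighted total:
  Reliability 99 × 0.09 = 8.91
  Quality of work 66.5 × 0.27 = 17.955
  Productivity 97 × 0.21 = 20.37
  Customer focus 67 × 0.08 = 5.36
  Problem-solving 49 × 0.25 = 12.25
  Collaboration 76 × 0.05 = 3.8
  Communication 50 × 0.05 = 2.5
Sum = 71.145
71.145 is ≥ 57.5 and < 71.5 → Credit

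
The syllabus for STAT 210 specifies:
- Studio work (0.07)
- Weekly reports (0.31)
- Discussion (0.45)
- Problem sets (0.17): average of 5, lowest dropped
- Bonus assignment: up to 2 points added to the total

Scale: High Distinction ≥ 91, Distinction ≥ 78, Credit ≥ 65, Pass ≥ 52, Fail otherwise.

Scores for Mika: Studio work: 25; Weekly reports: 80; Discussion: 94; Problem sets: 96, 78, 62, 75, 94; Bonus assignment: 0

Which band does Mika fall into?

Distinction

Problem sets: drop 62 → average of remaining 4 = 343/4 = 85.75
Weighted total:
  Studio work 25 × 0.07 = 1.75
  Weekly reports 80 × 0.31 = 24.8
  Discussion 94 × 0.45 = 42.3
  Problem sets 85.75 × 0.17 = 14.5775
Sum = 83.4275
Bonus assignment: 83.4275 + 0 = 83.4275
83.4275 is ≥ 78 and < 91 → Distinction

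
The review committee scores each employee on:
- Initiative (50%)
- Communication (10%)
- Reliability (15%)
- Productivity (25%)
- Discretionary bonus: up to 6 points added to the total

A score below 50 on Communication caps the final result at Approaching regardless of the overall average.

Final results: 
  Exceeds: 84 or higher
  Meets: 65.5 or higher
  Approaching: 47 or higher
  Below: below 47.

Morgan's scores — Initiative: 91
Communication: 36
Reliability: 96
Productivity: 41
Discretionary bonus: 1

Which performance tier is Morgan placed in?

Communication score 36 < 50: minimum not met.
Weighted total:
  Initiative 91 × 0.5 = 45.5
  Communication 36 × 0.1 = 3.6
  Reliability 96 × 0.15 = 14.4
  Productivity 41 × 0.25 = 10.25
Sum = 73.75
Discretionary bonus: 73.75 + 1 = 74.75
74.75 would be Meets; cap at Approaching applies → Approaching.

Approaching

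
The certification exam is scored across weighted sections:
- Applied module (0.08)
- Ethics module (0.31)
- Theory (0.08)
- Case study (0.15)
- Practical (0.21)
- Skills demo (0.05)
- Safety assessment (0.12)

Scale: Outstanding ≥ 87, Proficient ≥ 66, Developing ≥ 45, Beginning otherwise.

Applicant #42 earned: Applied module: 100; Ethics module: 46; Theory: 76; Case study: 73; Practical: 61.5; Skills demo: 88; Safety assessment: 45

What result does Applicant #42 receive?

Developing

Weighted total:
  Applied module 100 × 0.08 = 8
  Ethics module 46 × 0.31 = 14.26
  Theory 76 × 0.08 = 6.08
  Case study 73 × 0.15 = 10.95
  Practical 61.5 × 0.21 = 12.915
  Skills demo 88 × 0.05 = 4.4
  Safety assessment 45 × 0.12 = 5.4
Sum = 62.005
62.005 is ≥ 45 and < 66 → Developing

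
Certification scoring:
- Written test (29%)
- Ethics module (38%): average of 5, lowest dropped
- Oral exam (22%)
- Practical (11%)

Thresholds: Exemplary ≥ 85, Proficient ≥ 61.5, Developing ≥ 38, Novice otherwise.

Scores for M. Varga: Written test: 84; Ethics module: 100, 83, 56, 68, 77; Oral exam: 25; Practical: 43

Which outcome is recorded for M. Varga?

Ethics module: drop 56 → average of remaining 4 = 328/4 = 82
Weighted total:
  Written test 84 × 0.29 = 24.36
  Ethics module 82 × 0.38 = 31.16
  Oral exam 25 × 0.22 = 5.5
  Practical 43 × 0.11 = 4.73
Sum = 65.75
65.75 is ≥ 61.5 and < 85 → Proficient

Proficient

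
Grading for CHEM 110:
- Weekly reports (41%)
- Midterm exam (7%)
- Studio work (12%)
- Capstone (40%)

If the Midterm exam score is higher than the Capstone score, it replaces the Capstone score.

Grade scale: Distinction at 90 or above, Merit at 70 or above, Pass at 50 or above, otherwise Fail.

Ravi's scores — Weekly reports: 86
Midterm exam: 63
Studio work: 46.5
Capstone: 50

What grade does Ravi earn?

Merit

Midterm exam (63) > Capstone (50), so Capstone counts as 63.
Weighted total:
  Weekly reports 86 × 0.41 = 35.26
  Midterm exam 63 × 0.07 = 4.41
  Studio work 46.5 × 0.12 = 5.58
  Capstone 63 × 0.4 = 25.2
Sum = 70.45
70.45 is ≥ 70 and < 90 → Merit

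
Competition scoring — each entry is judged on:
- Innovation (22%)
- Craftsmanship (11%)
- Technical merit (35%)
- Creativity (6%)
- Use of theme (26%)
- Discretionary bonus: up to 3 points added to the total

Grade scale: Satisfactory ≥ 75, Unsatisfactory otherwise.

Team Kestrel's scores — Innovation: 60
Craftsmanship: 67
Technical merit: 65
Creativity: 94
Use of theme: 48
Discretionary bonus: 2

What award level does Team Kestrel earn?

Unsatisfactory

Weighted total:
  Innovation 60 × 0.22 = 13.2
  Craftsmanship 67 × 0.11 = 7.37
  Technical merit 65 × 0.35 = 22.75
  Creativity 94 × 0.06 = 5.64
  Use of theme 48 × 0.26 = 12.48
Sum = 61.44
Discretionary bonus: 61.44 + 2 = 63.44
63.44 < 75 → Unsatisfactory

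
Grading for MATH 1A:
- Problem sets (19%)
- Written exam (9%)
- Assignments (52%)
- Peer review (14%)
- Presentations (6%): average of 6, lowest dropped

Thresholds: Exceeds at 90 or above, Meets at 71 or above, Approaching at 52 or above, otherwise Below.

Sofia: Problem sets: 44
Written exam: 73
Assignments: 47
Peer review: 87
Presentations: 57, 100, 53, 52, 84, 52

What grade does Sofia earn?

Presentations: drop 52 → average of remaining 5 = 346/5 = 69.2
Weighted total:
  Problem sets 44 × 0.19 = 8.36
  Written exam 73 × 0.09 = 6.57
  Assignments 47 × 0.52 = 24.44
  Peer review 87 × 0.14 = 12.18
  Presentations 69.2 × 0.06 = 4.152
Sum = 55.702
55.702 is ≥ 52 and < 71 → Approaching

Approaching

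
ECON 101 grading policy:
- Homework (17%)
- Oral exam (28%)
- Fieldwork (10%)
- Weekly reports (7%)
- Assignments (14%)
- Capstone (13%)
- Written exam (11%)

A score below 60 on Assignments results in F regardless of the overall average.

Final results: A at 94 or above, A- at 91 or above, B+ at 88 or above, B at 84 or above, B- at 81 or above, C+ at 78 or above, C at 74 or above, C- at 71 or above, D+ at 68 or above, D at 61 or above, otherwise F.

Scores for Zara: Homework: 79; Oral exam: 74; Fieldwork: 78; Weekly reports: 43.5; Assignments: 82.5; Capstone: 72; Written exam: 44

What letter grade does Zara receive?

D+

Assignments score 82.5 ≥ 60: minimum met.
Weighted total:
  Homework 79 × 0.17 = 13.43
  Oral exam 74 × 0.28 = 20.72
  Fieldwork 78 × 0.1 = 7.8
  Weekly reports 43.5 × 0.07 = 3.045
  Assignments 82.5 × 0.14 = 11.55
  Capstone 72 × 0.13 = 9.36
  Written exam 44 × 0.11 = 4.84
Sum = 70.745
70.745 is ≥ 68 and < 71 → D+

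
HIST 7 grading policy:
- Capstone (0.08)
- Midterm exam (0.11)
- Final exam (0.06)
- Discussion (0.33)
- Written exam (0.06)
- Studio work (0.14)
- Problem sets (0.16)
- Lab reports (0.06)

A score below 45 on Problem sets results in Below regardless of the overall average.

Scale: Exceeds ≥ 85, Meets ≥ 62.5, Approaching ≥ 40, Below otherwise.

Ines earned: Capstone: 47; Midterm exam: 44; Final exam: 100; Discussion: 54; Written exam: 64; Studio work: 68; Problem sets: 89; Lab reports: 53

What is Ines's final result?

Meets

Problem sets score 89 ≥ 45: minimum met.
Weighted total:
  Capstone 47 × 0.08 = 3.76
  Midterm exam 44 × 0.11 = 4.84
  Final exam 100 × 0.06 = 6
  Discussion 54 × 0.33 = 17.82
  Written exam 64 × 0.06 = 3.84
  Studio work 68 × 0.14 = 9.52
  Problem sets 89 × 0.16 = 14.24
  Lab reports 53 × 0.06 = 3.18
Sum = 63.2
63.2 is ≥ 62.5 and < 85 → Meets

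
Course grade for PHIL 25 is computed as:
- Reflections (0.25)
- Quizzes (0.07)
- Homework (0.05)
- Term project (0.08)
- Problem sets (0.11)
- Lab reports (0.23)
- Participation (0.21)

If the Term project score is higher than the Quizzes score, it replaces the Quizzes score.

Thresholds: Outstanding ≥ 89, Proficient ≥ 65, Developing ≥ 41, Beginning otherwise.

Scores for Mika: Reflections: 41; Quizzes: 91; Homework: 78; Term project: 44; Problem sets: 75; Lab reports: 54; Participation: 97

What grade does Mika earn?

Term project (44) ≤ Quizzes (91), so Quizzes stays at 91.
Weighted total:
  Reflections 41 × 0.25 = 10.25
  Quizzes 91 × 0.07 = 6.37
  Homework 78 × 0.05 = 3.9
  Term project 44 × 0.08 = 3.52
  Problem sets 75 × 0.11 = 8.25
  Lab reports 54 × 0.23 = 12.42
  Participation 97 × 0.21 = 20.37
Sum = 65.08
65.08 is ≥ 65 and < 89 → Proficient

Proficient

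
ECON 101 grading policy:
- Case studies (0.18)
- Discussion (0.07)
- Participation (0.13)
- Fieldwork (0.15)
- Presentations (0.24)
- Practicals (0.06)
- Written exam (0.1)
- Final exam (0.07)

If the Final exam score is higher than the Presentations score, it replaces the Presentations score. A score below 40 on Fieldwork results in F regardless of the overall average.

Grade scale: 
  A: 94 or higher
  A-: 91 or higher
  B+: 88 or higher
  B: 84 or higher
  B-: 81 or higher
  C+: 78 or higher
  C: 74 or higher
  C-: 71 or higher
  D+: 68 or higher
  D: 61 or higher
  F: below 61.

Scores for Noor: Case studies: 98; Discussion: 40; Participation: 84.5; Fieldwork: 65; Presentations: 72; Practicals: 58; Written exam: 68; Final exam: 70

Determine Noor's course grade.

C-

Final exam (70) ≤ Presentations (72), so Presentations stays at 72.
Fieldwork score 65 ≥ 40: minimum met.
Weighted total:
  Case studies 98 × 0.18 = 17.64
  Discussion 40 × 0.07 = 2.8
  Participation 84.5 × 0.13 = 10.985
  Fieldwork 65 × 0.15 = 9.75
  Presentations 72 × 0.24 = 17.28
  Practicals 58 × 0.06 = 3.48
  Written exam 68 × 0.1 = 6.8
  Final exam 70 × 0.07 = 4.9
Sum = 73.635
73.635 is ≥ 71 and < 74 → C-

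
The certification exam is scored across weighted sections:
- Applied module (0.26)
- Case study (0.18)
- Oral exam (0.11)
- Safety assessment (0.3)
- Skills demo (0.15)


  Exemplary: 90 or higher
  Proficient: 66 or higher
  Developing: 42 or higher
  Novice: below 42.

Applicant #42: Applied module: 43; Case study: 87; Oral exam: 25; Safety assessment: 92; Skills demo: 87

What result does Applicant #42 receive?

Weighted total:
  Applied module 43 × 0.26 = 11.18
  Case study 87 × 0.18 = 15.66
  Oral exam 25 × 0.11 = 2.75
  Safety assessment 92 × 0.3 = 27.6
  Skills demo 87 × 0.15 = 13.05
Sum = 70.24
70.24 is ≥ 66 and < 90 → Proficient

Proficient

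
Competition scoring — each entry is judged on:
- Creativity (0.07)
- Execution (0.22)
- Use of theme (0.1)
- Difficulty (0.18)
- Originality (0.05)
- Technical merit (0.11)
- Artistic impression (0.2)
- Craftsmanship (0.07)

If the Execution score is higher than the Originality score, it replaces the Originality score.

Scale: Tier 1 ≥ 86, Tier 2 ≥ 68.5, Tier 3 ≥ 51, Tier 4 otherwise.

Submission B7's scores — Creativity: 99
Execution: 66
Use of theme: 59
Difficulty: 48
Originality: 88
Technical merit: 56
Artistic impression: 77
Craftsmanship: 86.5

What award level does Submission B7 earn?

Execution (66) ≤ Originality (88), so Originality stays at 88.
Weighted total:
  Creativity 99 × 0.07 = 6.93
  Execution 66 × 0.22 = 14.52
  Use of theme 59 × 0.1 = 5.9
  Difficulty 48 × 0.18 = 8.64
  Originality 88 × 0.05 = 4.4
  Technical merit 56 × 0.11 = 6.16
  Artistic impression 77 × 0.2 = 15.4
  Craftsmanship 86.5 × 0.07 = 6.055
Sum = 68.005
68.005 is ≥ 51 and < 68.5 → Tier 3

Tier 3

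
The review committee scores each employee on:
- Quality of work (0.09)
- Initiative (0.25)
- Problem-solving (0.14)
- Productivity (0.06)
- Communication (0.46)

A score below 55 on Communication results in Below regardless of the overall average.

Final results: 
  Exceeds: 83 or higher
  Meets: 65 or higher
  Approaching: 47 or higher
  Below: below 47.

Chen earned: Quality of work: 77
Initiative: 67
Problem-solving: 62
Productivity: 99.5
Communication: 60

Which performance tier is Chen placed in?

Communication score 60 ≥ 55: minimum met.
Weighted total:
  Quality of work 77 × 0.09 = 6.93
  Initiative 67 × 0.25 = 16.75
  Problem-solving 62 × 0.14 = 8.68
  Productivity 99.5 × 0.06 = 5.97
  Communication 60 × 0.46 = 27.6
Sum = 65.93
65.93 is ≥ 65 and < 83 → Meets

Meets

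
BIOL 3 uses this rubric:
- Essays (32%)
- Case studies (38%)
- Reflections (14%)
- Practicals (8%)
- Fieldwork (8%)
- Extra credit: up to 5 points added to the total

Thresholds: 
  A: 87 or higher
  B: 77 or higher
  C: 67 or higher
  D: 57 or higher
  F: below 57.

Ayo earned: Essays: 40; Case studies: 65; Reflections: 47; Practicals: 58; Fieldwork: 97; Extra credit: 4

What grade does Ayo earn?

Weighted total:
  Essays 40 × 0.32 = 12.8
  Case studies 65 × 0.38 = 24.7
  Reflections 47 × 0.14 = 6.58
  Practicals 58 × 0.08 = 4.64
  Fieldwork 97 × 0.08 = 7.76
Sum = 56.48
Extra credit: 56.48 + 4 = 60.48
60.48 is ≥ 57 and < 67 → D

D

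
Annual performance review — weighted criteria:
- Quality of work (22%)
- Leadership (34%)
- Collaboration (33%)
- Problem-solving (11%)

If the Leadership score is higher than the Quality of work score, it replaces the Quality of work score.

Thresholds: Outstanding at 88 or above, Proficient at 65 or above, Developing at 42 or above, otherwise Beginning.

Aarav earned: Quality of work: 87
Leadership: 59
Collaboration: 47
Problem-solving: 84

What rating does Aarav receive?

Developing

Leadership (59) ≤ Quality of work (87), so Quality of work stays at 87.
Weighted total:
  Quality of work 87 × 0.22 = 19.14
  Leadership 59 × 0.34 = 20.06
  Collaboration 47 × 0.33 = 15.51
  Problem-solving 84 × 0.11 = 9.24
Sum = 63.95
63.95 is ≥ 42 and < 65 → Developing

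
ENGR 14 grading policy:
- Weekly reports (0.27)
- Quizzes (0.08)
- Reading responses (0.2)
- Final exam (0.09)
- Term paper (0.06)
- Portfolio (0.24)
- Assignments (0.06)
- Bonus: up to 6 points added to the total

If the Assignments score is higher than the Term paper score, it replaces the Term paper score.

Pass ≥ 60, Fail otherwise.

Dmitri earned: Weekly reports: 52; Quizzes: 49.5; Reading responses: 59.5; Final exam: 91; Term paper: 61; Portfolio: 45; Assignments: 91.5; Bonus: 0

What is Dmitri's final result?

Fail

Assignments (91.5) > Term paper (61), so Term paper counts as 91.5.
Weighted total:
  Weekly reports 52 × 0.27 = 14.04
  Quizzes 49.5 × 0.08 = 3.96
  Reading responses 59.5 × 0.2 = 11.9
  Final exam 91 × 0.09 = 8.19
  Term paper 91.5 × 0.06 = 5.49
  Portfolio 45 × 0.24 = 10.8
  Assignments 91.5 × 0.06 = 5.49
Sum = 59.87
Bonus: 59.87 + 0 = 59.87
59.87 < 60 → Fail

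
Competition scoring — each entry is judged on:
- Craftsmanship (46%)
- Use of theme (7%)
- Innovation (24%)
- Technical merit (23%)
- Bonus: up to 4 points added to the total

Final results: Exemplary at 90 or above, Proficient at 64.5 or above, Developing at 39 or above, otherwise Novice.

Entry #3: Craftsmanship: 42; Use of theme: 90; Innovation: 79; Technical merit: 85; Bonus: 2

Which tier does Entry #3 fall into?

Weighted total:
  Craftsmanship 42 × 0.46 = 19.32
  Use of theme 90 × 0.07 = 6.3
  Innovation 79 × 0.24 = 18.96
  Technical merit 85 × 0.23 = 19.55
Sum = 64.13
Bonus: 64.13 + 2 = 66.13
66.13 is ≥ 64.5 and < 90 → Proficient

Proficient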